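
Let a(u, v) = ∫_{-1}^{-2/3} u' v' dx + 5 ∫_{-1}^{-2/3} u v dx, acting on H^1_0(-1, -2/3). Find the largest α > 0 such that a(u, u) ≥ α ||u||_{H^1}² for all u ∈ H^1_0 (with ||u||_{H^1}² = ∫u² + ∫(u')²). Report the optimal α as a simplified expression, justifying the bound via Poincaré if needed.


α = 1

Coercivity of a(·,·) on H^1_0(-1, -2/3) means a(u, u) ≥ α ||u||_{H^1}² for every u ∈ H^1_0.
The interval has length L = 1/3, and Poincaré/coercivity depend only on L. Here a(u, u) = ∫(u')² + (5)·∫u².
Here c = 5 ≥ 1, so a(u,u) = ∫(u')² + c∫u² ≥ ∫(u')² + ∫u² = ||u||_{H^1}², i.e. α = 1 works. No larger α is possible: a(u,u) ≥ α||u||_{H^1}² means (1−α)∫(u')² ≥ (α−c)∫u², and for the modes u_n = sin(nπ(x−x₀)/L) (x₀ the left endpoint) one has ∫u_n²/∫(u_n')² = (L/(nπ))² → 0, so a(u_n,u_n)/||u_n||_{H^1}² → 1. Hence the optimal constant is α = 1.
Therefore α = 1.


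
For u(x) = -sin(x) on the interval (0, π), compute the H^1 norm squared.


||u||_{H^1(0,π)}^2 = π

u'(x) = -cos(x).
Expand u² and (u')² and integrate term by term on (0, π), using: for integers n ≥ 1, ∫_0^π sin²(nx) dx = ∫_0^π cos²(nx) dx = π/2; for n ≠ n', ∫_0^π sin(nx)sin(n'x) dx = ∫_0^π cos(nx)cos(n'x) dx = 0; and by product-to-sum, ∫_0^π sin(nx)cos(n'x) dx = ½∫_0^π [sin((n+n')x) + sin((n−n')x)] dx, which is 0 when n+n' is even and 2n/(n²−n'²) when n+n' is odd (it need not vanish on (0, π)).
  u² squared terms: (-1)²·∫sin(x)² dx = 1·π/2 = π/2.
  So ∫_0^π u² dx = π/2.
  (u')² squared terms: (-1)²·∫cos(x)² dx = 1·π/2 = π/2.
  So ∫_0^π (u')² dx = π/2.
||u||_{H^1}^2 = (π/2) + (π/2) = π.


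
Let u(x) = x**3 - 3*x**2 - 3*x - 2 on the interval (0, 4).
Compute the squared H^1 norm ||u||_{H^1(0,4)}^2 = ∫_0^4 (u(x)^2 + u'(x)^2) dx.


||u||_{H^1}^2 = 19676/35

The H^1 norm (squared) on an interval (0, L) is
  ||u||_{H^1}^2 = ∫_0^L u(x)^2 dx + ∫_0^L u'(x)^2 dx.
Compute u'(x) = 3*x**2 - 6*x - 3.
Then u(x)^2 = x**6 - 6*x**5 + 3*x**4 + 14*x**3 + 21*x**2 + 12*x + 4 and u'(x)^2 = 9*x**4 - 36*x**3 + 18*x**2 + 36*x + 9.
Integrate each monomial from 0 to 4 using ∫_0^4 c·x^n dx = c·4^(n+1)/(n+1):
  ∫_0^4 u(x)^2 dx = ∫_0^4 (x^6 - 6*x^5 + 3*x^4 + 14*x^3 + 21*x^2 + 12*x + 4) dx. Term by term:
    ∫_0^4 x^6 dx = 16384/7;  ∫_0^4 -6*x^5 dx = -4096;  ∫_0^4 3*x^4 dx = 3072/5;
    ∫_0^4 14*x^3 dx = 896;  ∫_0^4 21*x^2 dx = 448;  ∫_0^4 12*x dx = 96;
    ∫_0^4 4 dx = 16.
  Sum: 16384/7 − 4096 + 3072/5 + 896 + 448 + 96 + 16 = 11024/35.
  ∫_0^4 u'(x)^2 dx = ∫_0^4 (9*x^4 - 36*x^3 + 18*x^2 + 36*x + 9) dx. Term by term:
    ∫_0^4 9*x^4 dx = 9216/5;  ∫_0^4 -36*x^3 dx = -2304;  ∫_0^4 18*x^2 dx = 384;
    ∫_0^4 36*x dx = 288;  ∫_0^4 9 dx = 36.
  Sum: 9216/5 − 2304 + 384 + 288 + 36 = 1236/5.
Adding: ||u||_{H^1}^2 = 11024/35 + 1236/5 = 19676/35.


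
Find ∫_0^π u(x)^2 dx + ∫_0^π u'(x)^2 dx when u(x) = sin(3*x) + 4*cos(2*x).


||u||_{H^1(0,π)}^2 = 48 + 45*π

u'(x) = -8*sin(2*x) + 3*cos(3*x).
Expand u² and (u')² and integrate term by term on (0, π), using: for integers n ≥ 1, ∫_0^π sin²(nx) dx = ∫_0^π cos²(nx) dx = π/2; for n ≠ n', ∫_0^π sin(nx)sin(n'x) dx = ∫_0^π cos(nx)cos(n'x) dx = 0; and by product-to-sum, ∫_0^π sin(nx)cos(n'x) dx = ½∫_0^π [sin((n+n')x) + sin((n−n')x)] dx, which is 0 when n+n' is even and 2n/(n²−n'²) when n+n' is odd (it need not vanish on (0, π)).
  u² squared terms: (4)²·∫cos(2x)² dx = 16·π/2 = 8*π;  (1)²·∫sin(3x)² dx = 1·π/2 = π/2.
  u² cross terms: 2·(4)·(1)·∫cos(2x)·sin(3x) dx = 8·(6/5) = 48/5.
  So ∫_0^π u² dx = 8*π + π/2 + 48/5 = 48/5 + 17*π/2.
  (u')² squared terms: (-8)²·∫sin(2x)² dx = 64·π/2 = 32*π;  (3)²·∫cos(3x)² dx = 9·π/2 = 9*π/2.
  (u')² cross terms: 2·(-8)·(3)·∫sin(2x)·cos(3x) dx = -48·(-4/5) = 192/5.
  So ∫_0^π (u')² dx = 32*π + 9*π/2 + 192/5 = 192/5 + 73*π/2.
||u||_{H^1}^2 = (48/5 + 17*π/2) + (192/5 + 73*π/2) = 48 + 45*π.


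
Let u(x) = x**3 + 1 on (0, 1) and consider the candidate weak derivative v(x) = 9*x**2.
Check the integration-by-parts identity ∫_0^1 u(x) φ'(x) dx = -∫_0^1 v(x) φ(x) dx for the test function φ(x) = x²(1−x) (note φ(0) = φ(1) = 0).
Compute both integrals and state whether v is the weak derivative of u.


LHS = -1/10, RHS = -3/10. No, v is not the weak derivative of u.

u(x) = x**3 + 1, classical derivative u'(x) = 3*x**2.
φ(x) = x²(1−x), so φ'(x) = x*(2 - 3*x).
Note φ(0) = φ(1) = 0, so the boundary term u·φ vanishes.
LHS = ∫_0^1 u(x) φ'(x) dx = ∫_0^1 (-3*x^5 + 2*x^4 - 3*x^2 + 2*x) dx. Term by term:
  ∫_0^1 -3*x^5 dx = -1/2;  ∫_0^1 2*x^4 dx = 2/5;  ∫_0^1 -3*x^2 dx = -1;
  ∫_0^1 2*x dx = 1.
Sum: -1/2 + 2/5 − 1 + 1 = -1/10.
So LHS = -1/10.
∫_0^1 v(x) φ(x) dx = ∫_0^1 (-9*x^5 + 9*x^4) dx. Term by term:
  ∫_0^1 -9*x^5 dx = -3/2;  ∫_0^1 9*x^4 dx = 9/5.
Sum: -3/2 + 9/5 = 3/10.
So RHS = -∫_0^1 v(x) φ(x) dx = -3/10.
LHS − RHS = 1/5 ≠ 0, so the identity fails.
(For a valid weak derivative the identity must hold for EVERY test function, in particular this one. The failure shows v is NOT the weak derivative of u.)
Correct weak derivative would be u'(x) = 3*x**2.


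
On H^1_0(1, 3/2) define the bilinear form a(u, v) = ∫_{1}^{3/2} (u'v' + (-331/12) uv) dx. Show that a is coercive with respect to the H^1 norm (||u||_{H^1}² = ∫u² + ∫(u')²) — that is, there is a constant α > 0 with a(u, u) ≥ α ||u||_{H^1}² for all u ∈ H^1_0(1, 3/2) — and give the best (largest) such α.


α = (-331 + 48*π^2)/(12*(1 + 4*π^2))

Coercivity of a(·,·) on H^1_0(1, 3/2) means a(u, u) ≥ α ||u||_{H^1}² for every u ∈ H^1_0.
The interval has length L = 1/2, and Poincaré/coercivity depend only on L. Here a(u, u) = ∫(u')² + (-331/12)·∫u².
Here c = -331/12 < 0 with |c| < (π/L)² = 4*π^2, so coercivity still holds. The condition a(u,u) ≥ α||u||_{H^1}² reads (1−α)∫(u')² ≥ (α−c)∫u². Any admissible α is ≤ 1 (rapidly oscillating u have ∫u²/∫(u')² → 0), and α = 1 would force 0 ≥ (1−c)∫u², impossible since c < 1; so 1−α > 0. By the sharp Poincaré inequality on H^1_0 of an interval of length L, ∫(u')² ≥ (π/L)²∫u² with equality for the first sine mode sin(π(x−x₀)/L) (x₀ the left endpoint), so the inequality holds for all u iff (1−α)(π/L)² ≥ α − c, i.e. α ≤ ((π/L)² + c)/((π/L)² + 1) = (1 + c(L/π)²)/(1 + (L/π)²). (Direct route, valid since c ≤ 0: Poincaré gives c∫u² ≥ c(L/π)²∫(u')², so a(u,u) ≥ (1 + c(L/π)²)∫(u')², while ||u||_{H^1}² ≤ (1 + (L/π)²)∫(u')²; dividing yields the same α.) With (π/L)² = 4*π^2 and c = -331/12, the largest admissible constant is α = ((π/L)² + c)/((π/L)² + 1).
Simplifying, α = (-331 + 48*π^2)/(12*(1 + 4*π^2)).


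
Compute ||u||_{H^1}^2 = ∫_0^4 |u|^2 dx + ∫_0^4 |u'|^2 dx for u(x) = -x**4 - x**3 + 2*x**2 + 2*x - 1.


||u||_{H^1}^2 = 25465148/315

The H^1 norm (squared) on an interval (0, L) is
  ||u||_{H^1}^2 = ∫_0^L u(x)^2 dx + ∫_0^L u'(x)^2 dx.
Compute u'(x) = -4*x**3 - 3*x**2 + 4*x + 2.
Then u(x)^2 = x**8 + 2*x**7 - 3*x**6 - 8*x**5 + 2*x**4 + 10*x**3 - 4*x + 1 and u'(x)^2 = 16*x**6 + 24*x**5 - 23*x**4 - 40*x**3 + 4*x**2 + 16*x + 4.
Integrate each monomial from 0 to 4 using ∫_0^4 c·x^n dx = c·4^(n+1)/(n+1):
  ∫_0^4 u(x)^2 dx = ∫_0^4 (x^8 + 2*x^7 - 3*x^6 - 8*x^5 + 2*x^4 + 10*x^3 - 4*x + 1) dx. Term by term:
    ∫_0^4 x^8 dx = 262144/9;  ∫_0^4 2*x^7 dx = 16384;  ∫_0^4 -3*x^6 dx = -49152/7;
    ∫_0^4 -8*x^5 dx = -16384/3;  ∫_0^4 2*x^4 dx = 2048/5;  ∫_0^4 10*x^3 dx = 640;
    ∫_0^4 -4*x dx = -32;  ∫_0^4 1 dx = 4.
  Sum: 262144/9 + 16384 − 49152/7 − 16384/3 + 2048/5 + 640 − 32 + 4 = 10725644/315.
  ∫_0^4 u'(x)^2 dx = ∫_0^4 (16*x^6 + 24*x^5 - 23*x^4 - 40*x^3 + 4*x^2 + 16*x + 4) dx. Term by term:
    ∫_0^4 16*x^6 dx = 262144/7;  ∫_0^4 24*x^5 dx = 16384;  ∫_0^4 -23*x^4 dx = -23552/5;
    ∫_0^4 -40*x^3 dx = -2560;  ∫_0^4 4*x^2 dx = 256/3;  ∫_0^4 16*x dx = 128;
    ∫_0^4 4 dx = 16.
  Sum: 262144/7 + 16384 − 23552/5 − 2560 + 256/3 + 128 + 16 = 4913168/105.
Adding: ||u||_{H^1}^2 = 10725644/315 + 4913168/105 = 25465148/315.


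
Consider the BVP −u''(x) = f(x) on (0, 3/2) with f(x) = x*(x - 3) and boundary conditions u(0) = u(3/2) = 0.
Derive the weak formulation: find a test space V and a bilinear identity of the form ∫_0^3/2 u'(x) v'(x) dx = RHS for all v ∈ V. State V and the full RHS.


V = H^1_0(0, 3/2) (so v(0) = v(3/2) = 0); weak form: ∫_0^3/2 u'v' dx = ∫_0^3/2 (x*(x - 3)) v dx for all v ∈ V.

Multiply both sides by a test function v and integrate from 0 to 3/2:
  ∫_0^3/2 −u''(x) v(x) dx = ∫_0^3/2 f(x) v(x) dx.
Integrate the LHS by parts once:
  ∫_0^3/2 −u'' v dx = −[u'(x) v(x)]_0^3/2 + ∫_0^3/2 u'(x) v'(x) dx.
Thus ∫_0^3/2 u'(x) v'(x) dx = ∫_0^3/2 f(x) v(x) dx + [u'(x) v(x)]_0^3/2.
Choose V so that boundary terms are either known or forced to vanish.
u is Dirichlet: u(0) = u(3/2) = 0. Let V = H^1_0(0, 3/2); then v(0) = v(3/2) = 0, and [u' v]_0^3/2 = 0.
Weak formulation: find u (satisfying any essential BC) such that ∫_0^3/2 u'(x) v'(x) dx = ∫_0^3/2 f v dx for all v ∈ V.
Substituting f(x) = x*(x - 3), the right-hand side is ∫_0^3/2 (x*(x - 3)) v dx.


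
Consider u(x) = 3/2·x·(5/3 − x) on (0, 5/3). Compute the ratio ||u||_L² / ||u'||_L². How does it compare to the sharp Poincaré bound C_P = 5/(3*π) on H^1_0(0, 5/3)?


||u||_L² / ||u'||_L² = sqrt(10)/6 < C_P = 5/(3*π).

u(x) = 3/2·x·(5/3 − x), so u'(x) = 5/2 - 3*x.
u(x) = 3/2·x·(5/3 − x) vanishes at x = 0 and x = 5/3, so u ∈ H^1_0(0, 5/3). Differentiate via the product rule and integrate the resulting polynomials term by term.
  ∫_0^5/3 u² dx = ∫_0^5/3 (9*x^4/4 - 15*x^3/2 + 25*x^2/4) dx. Term by term:
    ∫_0^5/3 9*x^4/4 dx = 625/108;  ∫_0^5/3 -15*x^3/2 dx = -3125/216;  ∫_0^5/3 25*x^2/4 dx = 3125/324.
  Sum: 625/108 − 3125/216 + 3125/324 = 625/648.
  ∫_0^5/3 (u')² dx = ∫_0^5/3 (9*x^2 - 15*x + 25/4) dx. Term by term:
    ∫_0^5/3 9*x^2 dx = 125/9;  ∫_0^5/3 -15*x dx = -125/6;  ∫_0^5/3 25/4 dx = 125/12.
  Sum: 125/9 − 125/6 + 125/12 = 125/36.
∫_0^5/3 u² dx = 625/648, so ||u||_L² = 25*sqrt(2)/36.
∫_0^5/3 (u')² dx = 125/36, so ||u'||_L² = 5*sqrt(5)/6.
Ratio ||u||_L² / ||u'||_L² = sqrt(10)/6.
Sharp Poincaré constant on H^1_0(0, 5/3) is C_P = L/π = 5/(3*π), achieved by sin(3*π/5·x).
A polynomial bump cannot attain the sharp Poincaré constant (only the first sine eigenfunction does), so the ratio is strictly less than C_P, consistent with ||u||_L² ≤ C_P ||u'||_L².


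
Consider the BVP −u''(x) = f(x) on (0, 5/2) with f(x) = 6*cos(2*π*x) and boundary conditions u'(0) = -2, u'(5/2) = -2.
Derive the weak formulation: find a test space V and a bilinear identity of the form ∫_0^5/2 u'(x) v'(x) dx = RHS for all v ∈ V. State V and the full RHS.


V = H^1(0, 5/2) (v unrestricted at boundary; u is determined up to an additive constant); weak form: ∫_0^5/2 u'v' dx = ∫_0^5/2 (6*cos(2*π*x)) v dx − 2·v(5/2) + 2·v(0) for all v ∈ V.

Multiply both sides by a test function v and integrate from 0 to 5/2:
  ∫_0^5/2 −u''(x) v(x) dx = ∫_0^5/2 f(x) v(x) dx.
Integrate the LHS by parts once:
  ∫_0^5/2 −u'' v dx = −[u'(x) v(x)]_0^5/2 + ∫_0^5/2 u'(x) v'(x) dx.
Thus ∫_0^5/2 u'(x) v'(x) dx = ∫_0^5/2 f(x) v(x) dx + [u'(x) v(x)]_0^5/2.
Choose V so that boundary terms are either known or forced to vanish.
u has inhomogeneous Neumann u'(0) = -2, u'(5/2) = -2. [u' v]_0^5/2 = (-2)·v(5/2) − (-2)·v(0) = − 2·v(5/2) + 2·v(0). Take V = H^1(0, 5/2); boundary term becomes part of RHS.
Weak formulation: find u (satisfying any essential BC) such that ∫_0^5/2 u'(x) v'(x) dx = ∫_0^5/2 f v dx − 2·v(5/2) + 2·v(0) for all v ∈ V (Neumann data are natural BCs: they enter the RHS as boundary terms).
Substituting f(x) = 6*cos(2*π*x), the right-hand side is ∫_0^5/2 (6*cos(2*π*x)) v dx − 2·v(5/2) + 2·v(0).
Compatibility check (pure Neumann): taking v ≡ 1 ∈ V gives 0 = ∫_0^5/2 f dx + (-2) − (-2), i.e. ∫_0^5/2 f dx must equal u'(0) − u'(5/2) = 0. Indeed ∫_0^5/2 (6*cos(2*π*x)) dx = 0, so the data are compatible. The solution is then unique only up to an additive constant (fix it e.g. by requiring ∫_0^5/2 u dx = 0).


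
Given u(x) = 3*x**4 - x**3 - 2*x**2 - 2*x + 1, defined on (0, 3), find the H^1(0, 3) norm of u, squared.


||u||_{H^1}^2 = 860079/20

The H^1 norm (squared) on an interval (0, L) is
  ||u||_{H^1}^2 = ∫_0^L u(x)^2 dx + ∫_0^L u'(x)^2 dx.
Compute u'(x) = 12*x**3 - 3*x**2 - 4*x - 2.
Then u(x)^2 = 9*x**8 - 6*x**7 - 11*x**6 - 8*x**5 + 14*x**4 + 6*x**3 - 4*x + 1 and u'(x)^2 = 144*x**6 - 72*x**5 - 87*x**4 - 24*x**3 + 28*x**2 + 16*x + 4.
Integrate each monomial from 0 to 3 using ∫_0^3 c·x^n dx = c·3^(n+1)/(n+1):
  ∫_0^3 u(x)^2 dx = ∫_0^3 (9*x^8 - 6*x^7 - 11*x^6 - 8*x^5 + 14*x^4 + 6*x^3 - 4*x + 1) dx. Term by term:
    ∫_0^3 9*x^8 dx = 19683;  ∫_0^3 -6*x^7 dx = -19683/4;  ∫_0^3 -11*x^6 dx = -24057/7;
    ∫_0^3 -8*x^5 dx = -972;  ∫_0^3 14*x^4 dx = 3402/5;  ∫_0^3 6*x^3 dx = 243/2;
    ∫_0^3 -4*x dx = -18;  ∫_0^3 1 dx = 3.
  Sum: 19683 − 19683/4 − 24057/7 − 972 + 3402/5 + 243/2 − 18 + 3 = 1559661/140.
  ∫_0^3 u'(x)^2 dx = ∫_0^3 (144*x^6 - 72*x^5 - 87*x^4 - 24*x^3 + 28*x^2 + 16*x + 4) dx. Term by term:
    ∫_0^3 144*x^6 dx = 314928/7;  ∫_0^3 -72*x^5 dx = -8748;  ∫_0^3 -87*x^4 dx = -21141/5;
    ∫_0^3 -24*x^3 dx = -486;  ∫_0^3 28*x^2 dx = 252;  ∫_0^3 16*x dx = 72;
    ∫_0^3 4 dx = 12.
  Sum: 314928/7 − 8748 − 21141/5 − 486 + 252 + 72 + 12 = 1115223/35.
Adding: ||u||_{H^1}^2 = 1559661/140 + 1115223/35 = 860079/20.


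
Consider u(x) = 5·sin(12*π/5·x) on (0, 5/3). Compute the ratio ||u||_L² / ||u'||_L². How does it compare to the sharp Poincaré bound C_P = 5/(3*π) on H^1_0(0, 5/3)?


||u||_L² / ||u'||_L² = 5/(12*π) < C_P = 5/(3*π).

u(x) = 5·sin(12*π/5·x), so u'(x) = 12*π*cos(12*π*x/5).
Writing u(x) = A·sin(kπx/L) with A = 5 and k = 4, use ∫_0^L sin²(kπx/L) dx = L/2 and ∫_0^L cos²(kπx/L) dx = L/2.
u² = 25·sin²(12*π/5·x) and (u')² = 144*π^2·cos²(12*π/5·x), and each of sin², cos² integrates to L/2 = 5/6 over (0, 5/3).
∫_0^5/3 u² dx = 125/6, so ||u||_L² = 5*sqrt(30)/6.
∫_0^5/3 (u')² dx = 120*π^2, so ||u'||_L² = 2*sqrt(30)*π.
Ratio ||u||_L² / ||u'||_L² = 5/(12*π).
Sharp Poincaré constant on H^1_0(0, 5/3) is C_P = L/π = 5/(3*π), achieved by sin(3*π/5·x).
This is the k = 4 harmonic; the ratio L/(kπ) is strictly less than C_P = L/π, consistent with the sharp inequality ||u||_L² ≤ C_P ||u'||_L².


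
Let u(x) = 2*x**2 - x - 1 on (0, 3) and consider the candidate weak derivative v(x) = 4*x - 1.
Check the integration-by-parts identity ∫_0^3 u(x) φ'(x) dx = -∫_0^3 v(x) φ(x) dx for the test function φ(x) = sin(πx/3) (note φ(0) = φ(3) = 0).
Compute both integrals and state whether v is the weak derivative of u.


LHS = -30/π, RHS = -30/π. Yes, v = u' weakly.

u(x) = 2*x**2 - x - 1, classical derivative u'(x) = 4*x - 1.
φ(x) = sin(πx/3), so φ'(x) = π*cos(π*x/3)/3.
Note φ(0) = φ(3) = 0, so the boundary term u·φ vanishes.
LHS = ∫_0^3 u(x) φ'(x) dx = ∫_0^3 (2*π*x^2*cos(π*x/3)/3 - π*x*cos(π*x/3)/3 - π*cos(π*x/3)/3) dx. Term by term:
  ∫_0^3 -π*cos(π*x/3)/3 dx = 0;  ∫_0^3 -π*x*cos(π*x/3)/3 dx = 6/π;  ∫_0^3 2*π*x^2*cos(π*x/3)/3 dx = -36/π.
Sum: 0 + 6/π − 36/π = -30/π.
So LHS = -30/π.
∫_0^3 v(x) φ(x) dx = ∫_0^3 (4*x*sin(π*x/3) - sin(π*x/3)) dx. Term by term:
  ∫_0^3 -sin(π*x/3) dx = -6/π;  ∫_0^3 4*x*sin(π*x/3) dx = 36/π.
Sum: -6/π + 36/π = 30/π.
So RHS = -∫_0^3 v(x) φ(x) dx = -30/π.
LHS = RHS, so the identity holds for this test φ.
Moreover u is smooth here and v(x) = u'(x) = 4*x - 1 pointwise, so the identity holds for every test function. Hence v is the weak derivative of u.


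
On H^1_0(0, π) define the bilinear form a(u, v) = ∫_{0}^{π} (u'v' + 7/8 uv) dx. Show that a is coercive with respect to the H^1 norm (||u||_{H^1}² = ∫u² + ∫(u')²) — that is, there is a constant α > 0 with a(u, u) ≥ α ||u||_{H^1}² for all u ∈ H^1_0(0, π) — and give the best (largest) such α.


α = 15/16

Coercivity of a(·,·) on H^1_0(0, π) means a(u, u) ≥ α ||u||_{H^1}² for every u ∈ H^1_0.
The interval has length L = π, and Poincaré/coercivity depend only on L. Here a(u, u) = ∫(u')² + (7/8)·∫u².
Here 0 < c = 7/8 < 1. The condition a(u,u) ≥ α||u||_{H^1}² reads (1−α)∫(u')² ≥ (α−c)∫u². Any admissible α is ≤ 1 (rapidly oscillating u have ∫u²/∫(u')² → 0), and α = 1 would force 0 ≥ (1−c)∫u², impossible since c < 1; so 1−α > 0. By the sharp Poincaré inequality on H^1_0 of an interval of length L, ∫(u')² ≥ (π/L)²∫u² with equality for the first sine mode sin(π(x−x₀)/L) (x₀ the left endpoint), so the inequality holds for all u iff (1−α)(π/L)² ≥ α − c, i.e. α ≤ ((π/L)² + c)/((π/L)² + 1) = (1 + c(L/π)²)/(1 + (L/π)²). With (π/L)² = 1 and c = 7/8, the largest admissible constant is α = ((π/L)² + c)/((π/L)² + 1).
Simplifying, α = 15/16.


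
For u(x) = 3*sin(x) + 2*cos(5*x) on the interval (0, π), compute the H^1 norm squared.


||u||_{H^1(0,π)}^2 = 61*π

u'(x) = -10*sin(5*x) + 3*cos(x).
Expand u² and (u')² and integrate term by term on (0, π), using: for integers n ≥ 1, ∫_0^π sin²(nx) dx = ∫_0^π cos²(nx) dx = π/2; for n ≠ n', ∫_0^π sin(nx)sin(n'x) dx = ∫_0^π cos(nx)cos(n'x) dx = 0; and by product-to-sum, ∫_0^π sin(nx)cos(n'x) dx = ½∫_0^π [sin((n+n')x) + sin((n−n')x)] dx, which is 0 when n+n' is even and 2n/(n²−n'²) when n+n' is odd (it need not vanish on (0, π)).
  u² squared terms: (2)²·∫cos(5x)² dx = 4·π/2 = 2*π;  (3)²·∫sin(x)² dx = 9·π/2 = 9*π/2.
  u² cross terms: 2·(2)·(3)·∫cos(5x)·sin(x) dx = 12·(0) = 0.
  So ∫_0^π u² dx = 2*π + 9*π/2 + 0 = 13*π/2.
  (u')² squared terms: (-10)²·∫sin(5x)² dx = 100·π/2 = 50*π;  (3)²·∫cos(x)² dx = 9·π/2 = 9*π/2.
  (u')² cross terms: 2·(-10)·(3)·∫sin(5x)·cos(x) dx = -60·(0) = 0.
  So ∫_0^π (u')² dx = 50*π + 9*π/2 + 0 = 109*π/2.
||u||_{H^1}^2 = (13*π/2) + (109*π/2) = 61*π.


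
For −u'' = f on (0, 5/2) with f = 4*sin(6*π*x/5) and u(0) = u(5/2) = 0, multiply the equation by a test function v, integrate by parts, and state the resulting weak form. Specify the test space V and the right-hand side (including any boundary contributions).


V = H^1_0(0, 5/2) (so v(0) = v(5/2) = 0); weak form: ∫_0^5/2 u'v' dx = ∫_0^5/2 (4*sin(6*π*x/5)) v dx for all v ∈ V.

Multiply both sides by a test function v and integrate from 0 to 5/2:
  ∫_0^5/2 −u''(x) v(x) dx = ∫_0^5/2 f(x) v(x) dx.
Integrate the LHS by parts once:
  ∫_0^5/2 −u'' v dx = −[u'(x) v(x)]_0^5/2 + ∫_0^5/2 u'(x) v'(x) dx.
Thus ∫_0^5/2 u'(x) v'(x) dx = ∫_0^5/2 f(x) v(x) dx + [u'(x) v(x)]_0^5/2.
Choose V so that boundary terms are either known or forced to vanish.
u is Dirichlet: u(0) = u(5/2) = 0. Let V = H^1_0(0, 5/2); then v(0) = v(5/2) = 0, and [u' v]_0^5/2 = 0.
Weak formulation: find u (satisfying any essential BC) such that ∫_0^5/2 u'(x) v'(x) dx = ∫_0^5/2 f v dx for all v ∈ V.
Substituting f(x) = 4*sin(6*π*x/5), the right-hand side is ∫_0^5/2 (4*sin(6*π*x/5)) v dx.


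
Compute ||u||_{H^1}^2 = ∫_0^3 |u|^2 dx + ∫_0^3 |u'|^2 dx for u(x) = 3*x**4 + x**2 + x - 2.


||u||_{H^1}^2 = 4873749/70

The H^1 norm (squared) on an interval (0, L) is
  ||u||_{H^1}^2 = ∫_0^L u(x)^2 dx + ∫_0^L u'(x)^2 dx.
Compute u'(x) = 12*x**3 + 2*x + 1.
Then u(x)^2 = 9*x**8 + 6*x**6 + 6*x**5 - 11*x**4 + 2*x**3 - 3*x**2 - 4*x + 4 and u'(x)^2 = 144*x**6 + 48*x**4 + 24*x**3 + 4*x**2 + 4*x + 1.
Integrate each monomial from 0 to 3 using ∫_0^3 c·x^n dx = c·3^(n+1)/(n+1):
  ∫_0^3 u(x)^2 dx = ∫_0^3 (9*x^8 + 6*x^6 + 6*x^5 - 11*x^4 + 2*x^3 - 3*x^2 - 4*x + 4) dx. Term by term:
    ∫_0^3 9*x^8 dx = 19683;  ∫_0^3 6*x^6 dx = 13122/7;  ∫_0^3 6*x^5 dx = 729;
    ∫_0^3 -11*x^4 dx = -2673/5;  ∫_0^3 2*x^3 dx = 81/2;  ∫_0^3 -3*x^2 dx = -27;
    ∫_0^3 -4*x dx = -18;  ∫_0^3 4 dx = 12.
  Sum: 19683 + 13122/7 + 729 − 2673/5 + 81/2 − 27 − 18 + 12 = 1523163/70.
  ∫_0^3 u'(x)^2 dx = ∫_0^3 (144*x^6 + 48*x^4 + 24*x^3 + 4*x^2 + 4*x + 1) dx. Term by term:
    ∫_0^3 144*x^6 dx = 314928/7;  ∫_0^3 48*x^4 dx = 11664/5;  ∫_0^3 24*x^3 dx = 486;
    ∫_0^3 4*x^2 dx = 36;  ∫_0^3 4*x dx = 18;  ∫_0^3 1 dx = 3.
  Sum: 314928/7 + 11664/5 + 486 + 36 + 18 + 3 = 1675293/35.
Adding: ||u||_{H^1}^2 = 1523163/70 + 1675293/35 = 4873749/70.


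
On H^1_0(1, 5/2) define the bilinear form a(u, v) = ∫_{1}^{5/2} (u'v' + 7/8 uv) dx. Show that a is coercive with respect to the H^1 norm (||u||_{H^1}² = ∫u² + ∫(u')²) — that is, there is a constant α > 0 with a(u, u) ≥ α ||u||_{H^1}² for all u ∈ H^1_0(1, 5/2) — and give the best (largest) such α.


α = (63 + 32*π^2)/(8*(9 + 4*π^2))

Coercivity of a(·,·) on H^1_0(1, 5/2) means a(u, u) ≥ α ||u||_{H^1}² for every u ∈ H^1_0.
The interval has length L = 3/2, and Poincaré/coercivity depend only on L. Here a(u, u) = ∫(u')² + (7/8)·∫u².
Here 0 < c = 7/8 < 1. The condition a(u,u) ≥ α||u||_{H^1}² reads (1−α)∫(u')² ≥ (α−c)∫u². Any admissible α is ≤ 1 (rapidly oscillating u have ∫u²/∫(u')² → 0), and α = 1 would force 0 ≥ (1−c)∫u², impossible since c < 1; so 1−α > 0. By the sharp Poincaré inequality on H^1_0 of an interval of length L, ∫(u')² ≥ (π/L)²∫u² with equality for the first sine mode sin(π(x−x₀)/L) (x₀ the left endpoint), so the inequality holds for all u iff (1−α)(π/L)² ≥ α − c, i.e. α ≤ ((π/L)² + c)/((π/L)² + 1) = (1 + c(L/π)²)/(1 + (L/π)²). With (π/L)² = 4*π^2/9 and c = 7/8, the largest admissible constant is α = ((π/L)² + c)/((π/L)² + 1).
Simplifying, α = (63 + 32*π^2)/(8*(9 + 4*π^2)).


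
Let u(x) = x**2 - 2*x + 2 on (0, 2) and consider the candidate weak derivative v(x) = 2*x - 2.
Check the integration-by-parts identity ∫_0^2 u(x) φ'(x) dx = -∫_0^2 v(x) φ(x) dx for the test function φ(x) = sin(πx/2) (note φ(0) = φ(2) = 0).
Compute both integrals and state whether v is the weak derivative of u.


LHS = 0, RHS = 0. Yes, v = u' weakly.

u(x) = x**2 - 2*x + 2, classical derivative u'(x) = 2*x - 2.
φ(x) = sin(πx/2), so φ'(x) = π*cos(π*x/2)/2.
Note φ(0) = φ(2) = 0, so the boundary term u·φ vanishes.
LHS = ∫_0^2 u(x) φ'(x) dx = ∫_0^2 (π*x^2*cos(π*x/2)/2 - π*x*cos(π*x/2) + π*cos(π*x/2)) dx. Term by term:
  ∫_0^2 π*cos(π*x/2) dx = 0;  ∫_0^2 π*x^2*cos(π*x/2)/2 dx = -8/π;  ∫_0^2 -π*x*cos(π*x/2) dx = 8/π.
Sum: 0 − 8/π + 8/π = 0.
So LHS = 0.
∫_0^2 v(x) φ(x) dx = ∫_0^2 (2*x*sin(π*x/2) - 2*sin(π*x/2)) dx. Term by term:
  ∫_0^2 -2*sin(π*x/2) dx = -8/π;  ∫_0^2 2*x*sin(π*x/2) dx = 8/π.
Sum: -8/π + 8/π = 0.
So RHS = -∫_0^2 v(x) φ(x) dx = 0.
LHS = RHS, so the identity holds for this test φ.
Moreover u is smooth here and v(x) = u'(x) = 2*x - 2 pointwise, so the identity holds for every test function. Hence v is the weak derivative of u.


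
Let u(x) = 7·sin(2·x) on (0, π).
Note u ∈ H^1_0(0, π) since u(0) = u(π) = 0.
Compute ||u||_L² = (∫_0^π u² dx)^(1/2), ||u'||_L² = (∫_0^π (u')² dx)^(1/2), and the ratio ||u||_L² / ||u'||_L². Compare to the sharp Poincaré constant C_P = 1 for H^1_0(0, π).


||u||_L² / ||u'||_L² = 1/2 < C_P = 1.

u(x) = 7·sin(2·x), so u'(x) = 14*cos(2*x).
Writing u(x) = A·sin(kπx/L) with A = 7 and k = 2, use ∫_0^L sin²(kπx/L) dx = L/2 and ∫_0^L cos²(kπx/L) dx = L/2.
u² = 49·sin²(2·x) and (u')² = 196·cos²(2·x), and each of sin², cos² integrates to L/2 = π/2 over (0, π).
∫_0^π u² dx = 49*π/2, so ||u||_L² = 7*sqrt(2)*sqrt(π)/2.
∫_0^π (u')² dx = 98*π, so ||u'||_L² = 7*sqrt(2)*sqrt(π).
Ratio ||u||_L² / ||u'||_L² = 1/2.
Sharp Poincaré constant on H^1_0(0, π) is C_P = L/π = 1, achieved by sin(x).
This is the k = 2 harmonic; the ratio L/(kπ) is strictly less than C_P = L/π, consistent with the sharp inequality ||u||_L² ≤ C_P ||u'||_L².


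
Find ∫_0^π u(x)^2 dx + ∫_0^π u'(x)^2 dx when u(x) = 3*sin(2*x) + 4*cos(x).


||u||_{H^1(0,π)}^2 = 64 + 77*π/2

u'(x) = -4*sin(x) + 6*cos(2*x).
Expand u² and (u')² and integrate term by term on (0, π), using: for integers n ≥ 1, ∫_0^π sin²(nx) dx = ∫_0^π cos²(nx) dx = π/2; for n ≠ n', ∫_0^π sin(nx)sin(n'x) dx = ∫_0^π cos(nx)cos(n'x) dx = 0; and by product-to-sum, ∫_0^π sin(nx)cos(n'x) dx = ½∫_0^π [sin((n+n')x) + sin((n−n')x)] dx, which is 0 when n+n' is even and 2n/(n²−n'²) when n+n' is odd (it need not vanish on (0, π)).
  u² squared terms: (3)²·∫sin(2x)² dx = 9·π/2 = 9*π/2;  (4)²·∫cos(x)² dx = 16·π/2 = 8*π.
  u² cross terms: 2·(3)·(4)·∫sin(2x)·cos(x) dx = 24·(4/3) = 32.
  So ∫_0^π u² dx = 9*π/2 + 8*π + 32 = 32 + 25*π/2.
  (u')² squared terms: (-4)²·∫sin(x)² dx = 16·π/2 = 8*π;  (6)²·∫cos(2x)² dx = 36·π/2 = 18*π.
  (u')² cross terms: 2·(-4)·(6)·∫sin(x)·cos(2x) dx = -48·(-2/3) = 32.
  So ∫_0^π (u')² dx = 8*π + 18*π + 32 = 32 + 26*π.
||u||_{H^1}^2 = (32 + 25*π/2) + (32 + 26*π) = 64 + 77*π/2.


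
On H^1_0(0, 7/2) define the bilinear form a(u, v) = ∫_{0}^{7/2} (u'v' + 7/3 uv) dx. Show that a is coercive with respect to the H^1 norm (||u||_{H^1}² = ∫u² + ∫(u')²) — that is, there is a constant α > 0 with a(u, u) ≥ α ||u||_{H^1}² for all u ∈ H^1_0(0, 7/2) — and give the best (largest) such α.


α = 1

Coercivity of a(·,·) on H^1_0(0, 7/2) means a(u, u) ≥ α ||u||_{H^1}² for every u ∈ H^1_0.
The interval has length L = 7/2, and Poincaré/coercivity depend only on L. Here a(u, u) = ∫(u')² + (7/3)·∫u².
Here c = 7/3 ≥ 1, so a(u,u) = ∫(u')² + c∫u² ≥ ∫(u')² + ∫u² = ||u||_{H^1}², i.e. α = 1 works. No larger α is possible: a(u,u) ≥ α||u||_{H^1}² means (1−α)∫(u')² ≥ (α−c)∫u², and for the modes u_n = sin(nπ(x−x₀)/L) (x₀ the left endpoint) one has ∫u_n²/∫(u_n')² = (L/(nπ))² → 0, so a(u_n,u_n)/||u_n||_{H^1}² → 1. Hence the optimal constant is α = 1.
Therefore α = 1.


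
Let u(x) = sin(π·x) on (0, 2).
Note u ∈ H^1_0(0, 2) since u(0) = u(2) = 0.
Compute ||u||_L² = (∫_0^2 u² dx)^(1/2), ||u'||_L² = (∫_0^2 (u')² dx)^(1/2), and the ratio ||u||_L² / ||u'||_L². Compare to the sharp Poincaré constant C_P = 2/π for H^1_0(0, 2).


||u||_L² / ||u'||_L² = 1/π < C_P = 2/π.

u(x) = sin(π·x), so u'(x) = π*cos(π*x).
Writing u(x) = A·sin(kπx/L) with A = 1 and k = 2, use ∫_0^L sin²(kπx/L) dx = L/2 and ∫_0^L cos²(kπx/L) dx = L/2.
u² = 1·sin²(π·x) and (u')² = π^2·cos²(π·x), and each of sin², cos² integrates to L/2 = 1 over (0, 2).
∫_0^2 u² dx = 1, so ||u||_L² = 1.
∫_0^2 (u')² dx = π^2, so ||u'||_L² = π.
Ratio ||u||_L² / ||u'||_L² = 1/π.
Sharp Poincaré constant on H^1_0(0, 2) is C_P = L/π = 2/π, achieved by sin(π/2·x).
This is the k = 2 harmonic; the ratio L/(kπ) is strictly less than C_P = L/π, consistent with the sharp inequality ||u||_L² ≤ C_P ||u'||_L².


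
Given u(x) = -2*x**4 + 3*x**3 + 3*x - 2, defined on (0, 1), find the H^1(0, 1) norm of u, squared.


||u||_{H^1}^2 = 11197/630

The H^1 norm (squared) on an interval (0, L) is
  ||u||_{H^1}^2 = ∫_0^L u(x)^2 dx + ∫_0^L u'(x)^2 dx.
Compute u'(x) = -8*x**3 + 9*x**2 + 3.
Then u(x)^2 = 4*x**8 - 12*x**7 + 9*x**6 - 12*x**5 + 26*x**4 - 12*x**3 + 9*x**2 - 12*x + 4 and u'(x)^2 = 64*x**6 - 144*x**5 + 81*x**4 - 48*x**3 + 54*x**2 + 9.
Integrate each monomial from 0 to 1 using ∫_0^1 c·x^n dx = c·1^(n+1)/(n+1):
  ∫_0^1 u(x)^2 dx = ∫_0^1 (4*x^8 - 12*x^7 + 9*x^6 - 12*x^5 + 26*x^4 - 12*x^3 + 9*x^2 - 12*x + 4) dx. Term by term:
    ∫_0^1 4*x^8 dx = 4/9;  ∫_0^1 -12*x^7 dx = -3/2;  ∫_0^1 9*x^6 dx = 9/7;
    ∫_0^1 -12*x^5 dx = -2;  ∫_0^1 26*x^4 dx = 26/5;  ∫_0^1 -12*x^3 dx = -3;
    ∫_0^1 9*x^2 dx = 3;  ∫_0^1 -12*x dx = -6;  ∫_0^1 4 dx = 4.
  Sum: 4/9 − 3/2 + 9/7 − 2 + 26/5 − 3 + 3 − 6 + 4 = 901/630.
  ∫_0^1 u'(x)^2 dx = ∫_0^1 (64*x^6 - 144*x^5 + 81*x^4 - 48*x^3 + 54*x^2 + 9) dx. Term by term:
    ∫_0^1 64*x^6 dx = 64/7;  ∫_0^1 -144*x^5 dx = -24;  ∫_0^1 81*x^4 dx = 81/5;
    ∫_0^1 -48*x^3 dx = -12;  ∫_0^1 54*x^2 dx = 18;  ∫_0^1 9 dx = 9.
  Sum: 64/7 − 24 + 81/5 − 12 + 18 + 9 = 572/35.
Adding: ||u||_{H^1}^2 = 901/630 + 572/35 = 11197/630.


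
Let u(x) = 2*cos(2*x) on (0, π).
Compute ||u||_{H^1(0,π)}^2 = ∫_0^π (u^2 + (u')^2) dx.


||u||_{H^1(0,π)}^2 = 10*π

u'(x) = -4*sin(2*x).
Expand u² and (u')² and integrate term by term on (0, π), using: for integers n ≥ 1, ∫_0^π sin²(nx) dx = ∫_0^π cos²(nx) dx = π/2; for n ≠ n', ∫_0^π sin(nx)sin(n'x) dx = ∫_0^π cos(nx)cos(n'x) dx = 0; and by product-to-sum, ∫_0^π sin(nx)cos(n'x) dx = ½∫_0^π [sin((n+n')x) + sin((n−n')x)] dx, which is 0 when n+n' is even and 2n/(n²−n'²) when n+n' is odd (it need not vanish on (0, π)).
  u² squared terms: (2)²·∫cos(2x)² dx = 4·π/2 = 2*π.
  So ∫_0^π u² dx = 2*π.
  (u')² squared terms: (-4)²·∫sin(2x)² dx = 16·π/2 = 8*π.
  So ∫_0^π (u')² dx = 8*π.
||u||_{H^1}^2 = (2*π) + (8*π) = 10*π.


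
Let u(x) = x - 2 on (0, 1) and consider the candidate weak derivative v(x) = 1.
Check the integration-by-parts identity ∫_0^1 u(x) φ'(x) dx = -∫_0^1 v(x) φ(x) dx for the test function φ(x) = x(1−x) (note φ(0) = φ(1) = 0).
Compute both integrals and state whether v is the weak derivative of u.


LHS = -1/6, RHS = -1/6. Yes, v = u' weakly.

u(x) = x - 2, classical derivative u'(x) = 1.
φ(x) = x(1−x), so φ'(x) = 1 - 2*x.
Note φ(0) = φ(1) = 0, so the boundary term u·φ vanishes.
LHS = ∫_0^1 u(x) φ'(x) dx = ∫_0^1 (-2*x^2 + 5*x - 2) dx. Term by term:
  ∫_0^1 -2*x^2 dx = -2/3;  ∫_0^1 5*x dx = 5/2;  ∫_0^1 -2 dx = -2.
Sum: -2/3 + 5/2 − 2 = -1/6.
So LHS = -1/6.
∫_0^1 v(x) φ(x) dx = ∫_0^1 (-x^2 + x) dx. Term by term:
  ∫_0^1 -x^2 dx = -1/3;  ∫_0^1 x dx = 1/2.
Sum: -1/3 + 1/2 = 1/6.
So RHS = -∫_0^1 v(x) φ(x) dx = -1/6.
LHS = RHS, so the identity holds for this test φ.
Moreover u is smooth here and v(x) = u'(x) = 1 pointwise, so the identity holds for every test function. Hence v is the weak derivative of u.


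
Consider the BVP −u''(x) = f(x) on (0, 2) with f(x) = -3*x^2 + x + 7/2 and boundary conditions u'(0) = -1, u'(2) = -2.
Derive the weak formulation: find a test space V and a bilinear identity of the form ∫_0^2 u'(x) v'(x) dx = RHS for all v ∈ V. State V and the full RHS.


V = H^1(0, 2) (v unrestricted at boundary; u is determined up to an additive constant); weak form: ∫_0^2 u'v' dx = ∫_0^2 (-3*x^2 + x + 7/2) v dx − 2·v(2) + v(0) for all v ∈ V.

Multiply both sides by a test function v and integrate from 0 to 2:
  ∫_0^2 −u''(x) v(x) dx = ∫_0^2 f(x) v(x) dx.
Integrate the LHS by parts once:
  ∫_0^2 −u'' v dx = −[u'(x) v(x)]_0^2 + ∫_0^2 u'(x) v'(x) dx.
Thus ∫_0^2 u'(x) v'(x) dx = ∫_0^2 f(x) v(x) dx + [u'(x) v(x)]_0^2.
Choose V so that boundary terms are either known or forced to vanish.
u has inhomogeneous Neumann u'(0) = -1, u'(2) = -2. [u' v]_0^2 = (-2)·v(2) − (-1)·v(0) = − 2·v(2) + v(0). Take V = H^1(0, 2); boundary term becomes part of RHS.
Weak formulation: find u (satisfying any essential BC) such that ∫_0^2 u'(x) v'(x) dx = ∫_0^2 f v dx − 2·v(2) + v(0) for all v ∈ V (Neumann data are natural BCs: they enter the RHS as boundary terms).
Substituting f(x) = -3*x^2 + x + 7/2, the right-hand side is ∫_0^2 (-3*x^2 + x + 7/2) v dx − 2·v(2) + v(0).
Compatibility check (pure Neumann): taking v ≡ 1 ∈ V gives 0 = ∫_0^2 f dx + (-2) − (-1), i.e. ∫_0^2 f dx must equal u'(0) − u'(2) = 1. Indeed ∫_0^2 (-3*x^2 + x + 7/2) dx = 1, so the data are compatible. The solution is then unique only up to an additive constant (fix it e.g. by requiring ∫_0^2 u dx = 0).


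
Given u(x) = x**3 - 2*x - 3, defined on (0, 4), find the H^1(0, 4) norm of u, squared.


||u||_{H^1}^2 = 62116/21

The H^1 norm (squared) on an interval (0, L) is
  ||u||_{H^1}^2 = ∫_0^L u(x)^2 dx + ∫_0^L u'(x)^2 dx.
Compute u'(x) = 3*x**2 - 2.
Then u(x)^2 = x**6 - 4*x**4 - 6*x**3 + 4*x**2 + 12*x + 9 and u'(x)^2 = 9*x**4 - 12*x**2 + 4.
Integrate each monomial from 0 to 4 using ∫_0^4 c·x^n dx = c·4^(n+1)/(n+1):
  ∫_0^4 u(x)^2 dx = ∫_0^4 (x^6 - 4*x^4 - 6*x^3 + 4*x^2 + 12*x + 9) dx. Term by term:
    ∫_0^4 x^6 dx = 16384/7;  ∫_0^4 -4*x^4 dx = -4096/5;  ∫_0^4 -6*x^3 dx = -384;
    ∫_0^4 4*x^2 dx = 256/3;  ∫_0^4 12*x dx = 96;  ∫_0^4 9 dx = 36.
  Sum: 16384/7 − 4096/5 − 384 + 256/3 + 96 + 36 = 142244/105.
  ∫_0^4 u'(x)^2 dx = ∫_0^4 (9*x^4 - 12*x^2 + 4) dx. Term by term:
    ∫_0^4 9*x^4 dx = 9216/5;  ∫_0^4 -12*x^2 dx = -256;  ∫_0^4 4 dx = 16.
  Sum: 9216/5 − 256 + 16 = 8016/5.
Adding: ||u||_{H^1}^2 = 142244/105 + 8016/5 = 62116/21.


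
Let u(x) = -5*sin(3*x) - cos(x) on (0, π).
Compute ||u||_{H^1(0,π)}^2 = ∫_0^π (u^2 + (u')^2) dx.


||u||_{H^1(0,π)}^2 = 126*π

u'(x) = sin(x) - 15*cos(3*x).
Expand u² and (u')² and integrate term by term on (0, π), using: for integers n ≥ 1, ∫_0^π sin²(nx) dx = ∫_0^π cos²(nx) dx = π/2; for n ≠ n', ∫_0^π sin(nx)sin(n'x) dx = ∫_0^π cos(nx)cos(n'x) dx = 0; and by product-to-sum, ∫_0^π sin(nx)cos(n'x) dx = ½∫_0^π [sin((n+n')x) + sin((n−n')x)] dx, which is 0 when n+n' is even and 2n/(n²−n'²) when n+n' is odd (it need not vanish on (0, π)).
  u² squared terms: (-1)²·∫cos(x)² dx = 1·π/2 = π/2;  (-5)²·∫sin(3x)² dx = 25·π/2 = 25*π/2.
  u² cross terms: 2·(-1)·(-5)·∫cos(x)·sin(3x) dx = 10·(0) = 0.
  So ∫_0^π u² dx = π/2 + 25*π/2 + 0 = 13*π.
  (u')² squared terms: (-15)²·∫cos(3x)² dx = 225·π/2 = 225*π/2;  (1)²·∫sin(x)² dx = 1·π/2 = π/2.
  (u')² cross terms: 2·(-15)·(1)·∫cos(3x)·sin(x) dx = -30·(0) = 0.
  So ∫_0^π (u')² dx = 225*π/2 + π/2 + 0 = 113*π.
||u||_{H^1}^2 = (13*π) + (113*π) = 126*π.


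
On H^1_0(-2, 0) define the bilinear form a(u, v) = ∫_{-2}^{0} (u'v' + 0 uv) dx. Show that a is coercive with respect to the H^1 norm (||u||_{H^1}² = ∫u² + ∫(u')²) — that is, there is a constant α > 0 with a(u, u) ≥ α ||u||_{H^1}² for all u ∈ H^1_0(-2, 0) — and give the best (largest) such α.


α = π^2/(4 + π^2)

Coercivity of a(·,·) on H^1_0(-2, 0) means a(u, u) ≥ α ||u||_{H^1}² for every u ∈ H^1_0.
The interval has length L = 2, and Poincaré/coercivity depend only on L. Here a(u, u) = ∫(u')² + (0)·∫u².
Here c = 0, so a(u,u) = ∫(u')² alone. The condition a(u,u) ≥ α||u||_{H^1}² reads (1−α)∫(u')² ≥ (α−c)∫u². Any admissible α is ≤ 1 (rapidly oscillating u have ∫u²/∫(u')² → 0), and α = 1 would force 0 ≥ (1−c)∫u², impossible since c < 1; so 1−α > 0. By the sharp Poincaré inequality on H^1_0 of an interval of length L, ∫(u')² ≥ (π/L)²∫u² with equality for the first sine mode sin(π(x−x₀)/L) (x₀ the left endpoint), so the inequality holds for all u iff (1−α)(π/L)² ≥ α − c, i.e. α ≤ ((π/L)² + c)/((π/L)² + 1) = (1 + c(L/π)²)/(1 + (L/π)²). (Direct route, valid since c ≤ 0: Poincaré gives c∫u² ≥ c(L/π)²∫(u')², so a(u,u) ≥ (1 + c(L/π)²)∫(u')², while ||u||_{H^1}² ≤ (1 + (L/π)²)∫(u')²; dividing yields the same α.) With (π/L)² = π^2/4 and c = 0, the largest admissible constant is α = ((π/L)² + c)/((π/L)² + 1).
Simplifying, α = π^2/(4 + π^2).


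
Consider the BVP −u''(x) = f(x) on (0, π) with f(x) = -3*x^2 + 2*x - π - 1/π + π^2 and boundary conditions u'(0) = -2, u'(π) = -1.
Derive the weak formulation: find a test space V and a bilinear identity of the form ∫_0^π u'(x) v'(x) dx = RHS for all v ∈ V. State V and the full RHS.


V = H^1(0, π) (v unrestricted at boundary; u is determined up to an additive constant); weak form: ∫_0^π u'v' dx = ∫_0^π (-3*x^2 + 2*x - π - 1/π + π^2) v dx − v(π) + 2·v(0) for all v ∈ V.

Multiply both sides by a test function v and integrate from 0 to π:
  ∫_0^π −u''(x) v(x) dx = ∫_0^π f(x) v(x) dx.
Integrate the LHS by parts once:
  ∫_0^π −u'' v dx = −[u'(x) v(x)]_0^π + ∫_0^π u'(x) v'(x) dx.
Thus ∫_0^π u'(x) v'(x) dx = ∫_0^π f(x) v(x) dx + [u'(x) v(x)]_0^π.
Choose V so that boundary terms are either known or forced to vanish.
u has inhomogeneous Neumann u'(0) = -2, u'(π) = -1. [u' v]_0^π = (-1)·v(π) − (-2)·v(0) = − v(π) + 2·v(0). Take V = H^1(0, π); boundary term becomes part of RHS.
Weak formulation: find u (satisfying any essential BC) such that ∫_0^π u'(x) v'(x) dx = ∫_0^π f v dx − v(π) + 2·v(0) for all v ∈ V (Neumann data are natural BCs: they enter the RHS as boundary terms).
Substituting f(x) = -3*x^2 + 2*x - π - 1/π + π^2, the right-hand side is ∫_0^π (-3*x^2 + 2*x - π - 1/π + π^2) v dx − v(π) + 2·v(0).
Compatibility check (pure Neumann): taking v ≡ 1 ∈ V gives 0 = ∫_0^π f dx + (-1) − (-2), i.e. ∫_0^π f dx must equal u'(0) − u'(π) = -1. Indeed ∫_0^π (-3*x^2 + 2*x - π - 1/π + π^2) dx = -1, so the data are compatible. The solution is then unique only up to an additive constant (fix it e.g. by requiring ∫_0^π u dx = 0).


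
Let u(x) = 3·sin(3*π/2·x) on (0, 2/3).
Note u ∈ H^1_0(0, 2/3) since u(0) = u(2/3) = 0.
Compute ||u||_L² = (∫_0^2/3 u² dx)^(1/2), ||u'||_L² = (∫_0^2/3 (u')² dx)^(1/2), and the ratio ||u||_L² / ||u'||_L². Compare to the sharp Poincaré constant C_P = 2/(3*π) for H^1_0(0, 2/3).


||u||_L² / ||u'||_L² = 2/(3*π) = C_P.

u(x) = 3·sin(3*π/2·x), so u'(x) = 9*π*cos(3*π*x/2)/2.
Writing u(x) = A·sin(kπx/L) with A = 3 and k = 1, use ∫_0^L sin²(kπx/L) dx = L/2 and ∫_0^L cos²(kπx/L) dx = L/2.
u² = 9·sin²(3*π/2·x) and (u')² = 81*π^2/4·cos²(3*π/2·x), and each of sin², cos² integrates to L/2 = 1/3 over (0, 2/3).
∫_0^2/3 u² dx = 3, so ||u||_L² = sqrt(3).
∫_0^2/3 (u')² dx = 27*π^2/4, so ||u'||_L² = 3*sqrt(3)*π/2.
Ratio ||u||_L² / ||u'||_L² = 2/(3*π).
Sharp Poincaré constant on H^1_0(0, 2/3) is C_P = L/π = 2/(3*π), achieved by sin(3*π/2·x).
This is the k = 1 eigenfunction (up to amplitude), so the ratio equals the sharp Poincaré constant exactly.


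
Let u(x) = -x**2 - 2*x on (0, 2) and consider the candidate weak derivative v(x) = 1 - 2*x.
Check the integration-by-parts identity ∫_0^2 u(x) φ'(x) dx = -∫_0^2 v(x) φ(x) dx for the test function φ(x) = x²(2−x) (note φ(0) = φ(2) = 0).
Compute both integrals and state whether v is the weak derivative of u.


LHS = 88/15, RHS = 28/15. No, v is not the weak derivative of u.

u(x) = -x**2 - 2*x, classical derivative u'(x) = -2*x - 2.
φ(x) = x²(2−x), so φ'(x) = x*(4 - 3*x).
Note φ(0) = φ(2) = 0, so the boundary term u·φ vanishes.
LHS = ∫_0^2 u(x) φ'(x) dx = ∫_0^2 (3*x^4 + 2*x^3 - 8*x^2) dx. Term by term:
  ∫_0^2 3*x^4 dx = 96/5;  ∫_0^2 2*x^3 dx = 8;  ∫_0^2 -8*x^2 dx = -64/3.
Sum: 96/5 + 8 − 64/3 = 88/15.
So LHS = 88/15.
∫_0^2 v(x) φ(x) dx = ∫_0^2 (2*x^4 - 5*x^3 + 2*x^2) dx. Term by term:
  ∫_0^2 2*x^4 dx = 64/5;  ∫_0^2 -5*x^3 dx = -20;  ∫_0^2 2*x^2 dx = 16/3.
Sum: 64/5 − 20 + 16/3 = -28/15.
So RHS = -∫_0^2 v(x) φ(x) dx = 28/15.
LHS − RHS = 4 ≠ 0, so the identity fails.
(For a valid weak derivative the identity must hold for EVERY test function, in particular this one. The failure shows v is NOT the weak derivative of u.)
Correct weak derivative would be u'(x) = -2*x - 2.


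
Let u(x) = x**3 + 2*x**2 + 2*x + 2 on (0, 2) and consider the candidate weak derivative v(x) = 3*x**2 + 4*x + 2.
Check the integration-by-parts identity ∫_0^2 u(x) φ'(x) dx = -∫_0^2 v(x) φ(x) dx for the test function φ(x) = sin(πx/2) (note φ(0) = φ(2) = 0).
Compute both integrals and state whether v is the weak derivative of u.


LHS = -48/π + 96/π^3, RHS = -48/π + 96/π^3. Yes, v = u' weakly.

u(x) = x**3 + 2*x**2 + 2*x + 2, classical derivative u'(x) = 3*x**2 + 4*x + 2.
φ(x) = sin(πx/2), so φ'(x) = π*cos(π*x/2)/2.
Note φ(0) = φ(2) = 0, so the boundary term u·φ vanishes.
LHS = ∫_0^2 u(x) φ'(x) dx = ∫_0^2 (π*x^3*cos(π*x/2)/2 + π*x^2*cos(π*x/2) + π*x*cos(π*x/2) + π*cos(π*x/2)) dx. Term by term:
  ∫_0^2 π*cos(π*x/2) dx = 0;  ∫_0^2 π*x*cos(π*x/2) dx = -8/π;  ∫_0^2 π*x^2*cos(π*x/2) dx = -16/π;
  ∫_0^2 π*x^3*cos(π*x/2)/2 dx = -24/π + 96/π^3.
Sum: 0 − 8/π − 16/π + -24/π + 96/π^3 = -48/π + 96/π^3.
So LHS = -48/π + 96/π^3.
∫_0^2 v(x) φ(x) dx = ∫_0^2 (3*x^2*sin(π*x/2) + 4*x*sin(π*x/2) + 2*sin(π*x/2)) dx. Term by term:
  ∫_0^2 2*sin(π*x/2) dx = 8/π;  ∫_0^2 3*x^2*sin(π*x/2) dx = -96/π^3 + 24/π;  ∫_0^2 4*x*sin(π*x/2) dx = 16/π.
Sum: 8/π + -96/π^3 + 24/π + 16/π = -96/π^3 + 48/π.
So RHS = -∫_0^2 v(x) φ(x) dx = -48/π + 96/π^3.
LHS = RHS, so the identity holds for this test φ.
Moreover u is smooth here and v(x) = u'(x) = 3*x**2 + 4*x + 2 pointwise, so the identity holds for every test function. Hence v is the weak derivative of u.
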